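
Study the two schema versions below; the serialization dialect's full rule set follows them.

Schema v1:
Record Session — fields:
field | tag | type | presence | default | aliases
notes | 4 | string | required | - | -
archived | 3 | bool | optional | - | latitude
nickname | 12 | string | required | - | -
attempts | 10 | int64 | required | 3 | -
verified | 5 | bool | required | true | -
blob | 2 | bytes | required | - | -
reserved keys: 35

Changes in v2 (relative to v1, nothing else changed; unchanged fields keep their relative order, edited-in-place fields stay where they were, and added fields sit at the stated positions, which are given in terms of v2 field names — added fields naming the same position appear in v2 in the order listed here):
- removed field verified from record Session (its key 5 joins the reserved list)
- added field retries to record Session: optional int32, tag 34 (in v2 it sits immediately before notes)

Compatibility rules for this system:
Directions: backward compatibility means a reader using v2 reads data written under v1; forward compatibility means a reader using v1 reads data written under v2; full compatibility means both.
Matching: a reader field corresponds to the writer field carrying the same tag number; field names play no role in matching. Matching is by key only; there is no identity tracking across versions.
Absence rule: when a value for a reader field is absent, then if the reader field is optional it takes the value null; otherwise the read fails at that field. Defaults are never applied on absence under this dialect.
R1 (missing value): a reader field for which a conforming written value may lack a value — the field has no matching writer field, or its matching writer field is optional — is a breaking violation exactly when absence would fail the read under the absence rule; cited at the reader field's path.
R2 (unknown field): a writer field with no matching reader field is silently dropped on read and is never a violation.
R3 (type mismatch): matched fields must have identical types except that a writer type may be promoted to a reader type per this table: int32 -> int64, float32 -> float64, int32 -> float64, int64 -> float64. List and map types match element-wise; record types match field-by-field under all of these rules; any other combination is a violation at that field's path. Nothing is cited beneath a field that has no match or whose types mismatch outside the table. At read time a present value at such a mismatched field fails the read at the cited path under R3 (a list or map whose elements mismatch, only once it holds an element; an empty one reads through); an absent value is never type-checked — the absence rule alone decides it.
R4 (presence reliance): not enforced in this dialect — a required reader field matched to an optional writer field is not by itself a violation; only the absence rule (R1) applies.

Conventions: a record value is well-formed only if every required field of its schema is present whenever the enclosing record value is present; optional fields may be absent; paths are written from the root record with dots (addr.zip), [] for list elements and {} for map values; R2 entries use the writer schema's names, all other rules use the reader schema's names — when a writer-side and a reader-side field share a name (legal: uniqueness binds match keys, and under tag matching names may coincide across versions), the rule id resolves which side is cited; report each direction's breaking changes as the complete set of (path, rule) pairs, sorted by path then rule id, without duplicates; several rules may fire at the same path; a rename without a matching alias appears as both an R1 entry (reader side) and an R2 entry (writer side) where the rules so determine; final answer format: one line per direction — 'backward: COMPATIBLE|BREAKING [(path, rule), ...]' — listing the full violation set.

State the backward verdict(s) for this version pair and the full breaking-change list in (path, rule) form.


backward: COMPATIBLE []

each type pair in Session: writer, then reader
backward pass over Session, reader schema v2, writer schema v1:
  no writer field matches reader retries
  string -> string, writer required: notes aligns to notes
  bool -> bool, writer optional: archived aligns to archived
  string -> string, writer required: nickname aligns to nickname
  int64 -> int64, writer required: attempts aligns to attempts
  bytes -> bytes, writer required: blob aligns to blob
  verified (writer side), unknown to reader
  => backward: COMPATIBLE
the rest of the Session diff is inert for this question:
  removed field verified from record Session (its key 5 joins the reserved list) -> fires only in the forward direction of Session, which is not asked here
  added field retries to record Session: optional int32, tag 34 (in v2 it sits immediately before notes) -> triggers nothing under Session's printed rules — same verdict


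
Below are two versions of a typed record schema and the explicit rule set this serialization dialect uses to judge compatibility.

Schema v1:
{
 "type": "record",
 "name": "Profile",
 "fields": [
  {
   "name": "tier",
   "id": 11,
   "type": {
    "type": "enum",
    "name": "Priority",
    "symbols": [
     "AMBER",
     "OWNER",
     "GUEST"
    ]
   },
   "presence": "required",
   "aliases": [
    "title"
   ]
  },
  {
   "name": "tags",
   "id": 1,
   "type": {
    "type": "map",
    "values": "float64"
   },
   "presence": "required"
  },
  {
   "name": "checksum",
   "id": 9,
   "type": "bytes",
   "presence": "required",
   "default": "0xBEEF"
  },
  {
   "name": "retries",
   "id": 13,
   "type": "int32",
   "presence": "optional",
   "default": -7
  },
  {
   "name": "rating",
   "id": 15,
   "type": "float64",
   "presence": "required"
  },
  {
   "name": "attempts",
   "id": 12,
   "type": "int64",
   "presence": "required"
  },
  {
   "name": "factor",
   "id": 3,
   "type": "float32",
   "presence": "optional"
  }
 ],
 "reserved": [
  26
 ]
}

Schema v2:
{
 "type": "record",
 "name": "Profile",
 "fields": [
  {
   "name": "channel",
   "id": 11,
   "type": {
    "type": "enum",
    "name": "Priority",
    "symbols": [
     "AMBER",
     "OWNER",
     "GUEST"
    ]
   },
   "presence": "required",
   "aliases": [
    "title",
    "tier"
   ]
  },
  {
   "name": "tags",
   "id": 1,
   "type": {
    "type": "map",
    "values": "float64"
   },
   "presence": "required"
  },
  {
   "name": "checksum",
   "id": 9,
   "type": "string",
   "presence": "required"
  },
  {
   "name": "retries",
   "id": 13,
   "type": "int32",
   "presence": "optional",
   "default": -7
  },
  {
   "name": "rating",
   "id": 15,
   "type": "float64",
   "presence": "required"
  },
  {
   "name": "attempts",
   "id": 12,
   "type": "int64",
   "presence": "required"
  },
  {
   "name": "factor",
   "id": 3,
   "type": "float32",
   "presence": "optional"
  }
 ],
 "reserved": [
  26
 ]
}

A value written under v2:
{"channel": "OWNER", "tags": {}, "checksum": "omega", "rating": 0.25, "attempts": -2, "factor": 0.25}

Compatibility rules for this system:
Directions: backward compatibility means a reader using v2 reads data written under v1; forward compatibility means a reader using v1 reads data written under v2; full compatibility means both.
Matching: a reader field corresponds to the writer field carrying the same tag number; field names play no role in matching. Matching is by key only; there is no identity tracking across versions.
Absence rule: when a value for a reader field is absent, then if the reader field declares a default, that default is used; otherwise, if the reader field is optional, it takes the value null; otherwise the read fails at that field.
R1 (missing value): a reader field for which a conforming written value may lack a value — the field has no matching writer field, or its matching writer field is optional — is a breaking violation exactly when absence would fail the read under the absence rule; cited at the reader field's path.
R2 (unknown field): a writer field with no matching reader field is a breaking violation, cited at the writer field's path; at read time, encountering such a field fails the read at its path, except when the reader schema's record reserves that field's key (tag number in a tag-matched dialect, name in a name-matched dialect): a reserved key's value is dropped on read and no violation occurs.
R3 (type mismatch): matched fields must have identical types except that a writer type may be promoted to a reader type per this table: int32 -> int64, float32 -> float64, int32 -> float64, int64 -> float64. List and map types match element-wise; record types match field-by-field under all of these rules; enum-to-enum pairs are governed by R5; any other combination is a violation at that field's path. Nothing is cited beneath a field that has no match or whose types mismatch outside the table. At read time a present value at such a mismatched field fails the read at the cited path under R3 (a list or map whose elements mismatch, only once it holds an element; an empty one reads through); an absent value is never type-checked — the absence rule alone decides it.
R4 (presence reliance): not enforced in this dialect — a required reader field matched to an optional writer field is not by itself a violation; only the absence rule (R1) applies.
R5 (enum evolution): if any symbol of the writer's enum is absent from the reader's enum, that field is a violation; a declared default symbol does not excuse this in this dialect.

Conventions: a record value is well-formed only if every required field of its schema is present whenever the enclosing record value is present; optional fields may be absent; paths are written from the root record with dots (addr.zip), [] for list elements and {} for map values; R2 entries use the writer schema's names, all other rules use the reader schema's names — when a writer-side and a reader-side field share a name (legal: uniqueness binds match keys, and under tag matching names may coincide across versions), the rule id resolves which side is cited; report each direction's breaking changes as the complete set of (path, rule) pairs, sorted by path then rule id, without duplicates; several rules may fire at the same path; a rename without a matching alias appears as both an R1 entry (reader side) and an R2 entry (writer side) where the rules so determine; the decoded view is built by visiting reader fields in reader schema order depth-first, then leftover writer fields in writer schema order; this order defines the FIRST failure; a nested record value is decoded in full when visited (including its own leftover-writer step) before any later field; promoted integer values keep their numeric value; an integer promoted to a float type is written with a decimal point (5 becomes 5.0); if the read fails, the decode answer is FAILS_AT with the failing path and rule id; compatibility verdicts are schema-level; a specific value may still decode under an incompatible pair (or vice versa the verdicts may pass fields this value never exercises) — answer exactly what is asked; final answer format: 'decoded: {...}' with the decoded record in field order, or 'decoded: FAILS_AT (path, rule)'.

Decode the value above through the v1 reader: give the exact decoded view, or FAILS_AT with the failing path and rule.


the writer's type comes first in each Profile pair
decode walk for Profile under reader schema v1:
  tier := "OWNER" (from writer channel)
  tags := {}
  read fails at checksum under R3
  => FAILS_AT (checksum, R3)
the rest of the Profile diff is inert for this question:
  renamed field tier to channel in record Profile (alias tier declared on the renamed field) -> fires no rule on Profile under this dialect and leaves the result unchanged

decoded: FAILS_AT (checksum, R3)


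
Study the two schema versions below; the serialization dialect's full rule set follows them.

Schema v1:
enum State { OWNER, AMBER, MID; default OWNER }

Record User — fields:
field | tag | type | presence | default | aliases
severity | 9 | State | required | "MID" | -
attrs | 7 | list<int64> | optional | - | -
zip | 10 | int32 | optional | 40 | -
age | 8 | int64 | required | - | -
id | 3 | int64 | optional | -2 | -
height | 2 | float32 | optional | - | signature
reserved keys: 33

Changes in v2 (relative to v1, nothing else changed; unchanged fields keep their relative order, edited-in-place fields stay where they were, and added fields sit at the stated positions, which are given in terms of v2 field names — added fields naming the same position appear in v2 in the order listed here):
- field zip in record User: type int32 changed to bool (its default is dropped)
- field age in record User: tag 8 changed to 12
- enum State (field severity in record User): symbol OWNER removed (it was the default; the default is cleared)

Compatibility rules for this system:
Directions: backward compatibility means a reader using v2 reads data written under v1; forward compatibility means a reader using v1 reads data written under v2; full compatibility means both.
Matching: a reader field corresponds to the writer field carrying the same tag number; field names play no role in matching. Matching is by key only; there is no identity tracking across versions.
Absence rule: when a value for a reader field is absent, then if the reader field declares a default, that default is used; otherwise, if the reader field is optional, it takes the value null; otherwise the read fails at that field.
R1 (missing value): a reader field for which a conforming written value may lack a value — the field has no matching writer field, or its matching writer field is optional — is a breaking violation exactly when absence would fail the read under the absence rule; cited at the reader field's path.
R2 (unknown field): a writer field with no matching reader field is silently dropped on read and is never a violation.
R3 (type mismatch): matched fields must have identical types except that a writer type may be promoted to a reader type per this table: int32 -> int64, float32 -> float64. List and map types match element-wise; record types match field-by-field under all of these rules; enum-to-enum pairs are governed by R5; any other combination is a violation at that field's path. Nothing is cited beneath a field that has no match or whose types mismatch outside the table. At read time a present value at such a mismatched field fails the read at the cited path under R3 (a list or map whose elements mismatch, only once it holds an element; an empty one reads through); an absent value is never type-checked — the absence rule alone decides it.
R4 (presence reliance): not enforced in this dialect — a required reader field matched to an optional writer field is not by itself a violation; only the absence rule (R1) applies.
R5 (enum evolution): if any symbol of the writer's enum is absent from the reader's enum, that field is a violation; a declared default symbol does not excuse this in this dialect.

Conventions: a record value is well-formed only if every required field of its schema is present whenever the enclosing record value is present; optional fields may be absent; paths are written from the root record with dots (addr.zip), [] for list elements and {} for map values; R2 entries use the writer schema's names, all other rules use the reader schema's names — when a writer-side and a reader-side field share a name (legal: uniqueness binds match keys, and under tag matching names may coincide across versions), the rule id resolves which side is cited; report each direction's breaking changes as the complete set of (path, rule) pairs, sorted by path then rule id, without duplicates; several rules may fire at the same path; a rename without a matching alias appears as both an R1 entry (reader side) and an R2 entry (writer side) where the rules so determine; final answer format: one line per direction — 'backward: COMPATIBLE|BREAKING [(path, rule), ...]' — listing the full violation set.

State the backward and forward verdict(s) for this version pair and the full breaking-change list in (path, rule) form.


the writer's type comes first in each User pair
backward for User (reader v2, writer v1):
  State -> State, writer required: severity aligns to severity
  list<int64> -> list<int64>, writer optional: attrs aligns to attrs
  int32 -> bool, writer optional: zip aligns to zip
  no writer field matches reader age
  int64 -> int64, writer optional: id aligns to id
  float32 -> float32, writer optional: height aligns to height
  age (writer side), unknown to reader
  R1 fires at age
  R5 fires at severity
  R3 fires at zip
  => backward: BREAKING (3)
forward for User (reader v1, writer v2):
  State -> State, writer required: severity aligns to severity
  list<int64> -> list<int64>, writer optional: attrs aligns to attrs
  bool -> int32, writer optional: zip aligns to zip
  no writer field matches reader age
  int64 -> int64, writer optional: id aligns to id
  float32 -> float32, writer optional: height aligns to height
  age (writer side), unknown to reader
  R1 fires at age
  R3 fires at zip
  => forward: BREAKING (2)

backward: BREAKING [(age, R1), (severity, R5), (zip, R3)]; forward: BREAKING [(age, R1), (zip, R3)]


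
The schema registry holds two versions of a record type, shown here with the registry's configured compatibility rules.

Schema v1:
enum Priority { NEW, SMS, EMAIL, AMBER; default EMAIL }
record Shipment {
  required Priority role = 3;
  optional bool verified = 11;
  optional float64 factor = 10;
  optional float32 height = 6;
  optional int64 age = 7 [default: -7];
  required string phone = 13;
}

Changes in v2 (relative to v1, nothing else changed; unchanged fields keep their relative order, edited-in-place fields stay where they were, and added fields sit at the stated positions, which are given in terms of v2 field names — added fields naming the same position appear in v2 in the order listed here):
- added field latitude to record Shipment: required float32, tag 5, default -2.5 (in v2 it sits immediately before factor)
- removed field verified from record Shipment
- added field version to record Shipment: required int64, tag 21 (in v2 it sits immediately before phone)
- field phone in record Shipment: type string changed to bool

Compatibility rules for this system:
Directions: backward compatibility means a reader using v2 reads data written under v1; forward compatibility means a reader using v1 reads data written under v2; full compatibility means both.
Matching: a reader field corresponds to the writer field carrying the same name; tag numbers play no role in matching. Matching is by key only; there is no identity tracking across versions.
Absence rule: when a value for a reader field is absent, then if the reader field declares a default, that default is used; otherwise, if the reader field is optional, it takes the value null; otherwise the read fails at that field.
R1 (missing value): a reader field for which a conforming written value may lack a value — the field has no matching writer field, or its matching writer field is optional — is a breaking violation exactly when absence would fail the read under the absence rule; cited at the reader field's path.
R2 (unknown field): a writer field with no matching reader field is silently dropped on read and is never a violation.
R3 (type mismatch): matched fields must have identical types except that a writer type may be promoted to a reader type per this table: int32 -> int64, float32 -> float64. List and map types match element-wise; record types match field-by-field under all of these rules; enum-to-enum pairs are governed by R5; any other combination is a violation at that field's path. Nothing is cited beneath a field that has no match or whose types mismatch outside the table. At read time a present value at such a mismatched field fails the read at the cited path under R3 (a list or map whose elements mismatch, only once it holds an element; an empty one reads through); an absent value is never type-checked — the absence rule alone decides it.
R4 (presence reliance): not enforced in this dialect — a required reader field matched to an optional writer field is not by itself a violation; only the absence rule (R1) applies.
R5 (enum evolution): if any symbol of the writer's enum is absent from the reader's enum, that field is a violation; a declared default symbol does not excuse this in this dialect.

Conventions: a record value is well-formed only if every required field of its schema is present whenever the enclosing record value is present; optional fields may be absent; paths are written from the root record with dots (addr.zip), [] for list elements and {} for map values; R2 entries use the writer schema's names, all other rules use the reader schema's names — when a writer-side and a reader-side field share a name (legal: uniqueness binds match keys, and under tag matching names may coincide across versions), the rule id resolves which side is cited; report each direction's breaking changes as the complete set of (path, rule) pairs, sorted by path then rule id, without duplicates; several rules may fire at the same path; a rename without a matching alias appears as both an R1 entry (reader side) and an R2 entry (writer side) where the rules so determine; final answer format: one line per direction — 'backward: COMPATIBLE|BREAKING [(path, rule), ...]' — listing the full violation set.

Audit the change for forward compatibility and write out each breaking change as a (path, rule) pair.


forward: BREAKING [(phone, R3)]

in Shipment below, arrows point writer -> reader
checking forward for Shipment: reader v1 against writer v2:
  role: Priority -> Priority, writer required; from role
  no writer field matches reader verified
  factor: float64 -> float64, writer optional; from factor
  height: float32 -> float32, writer optional; from height
  age: int64 -> int64, writer optional; from age
  phone: bool -> string, writer required; from phone
  writer latitude: unknown to reader
  writer version: unknown to reader
  violation R3 at phone
  forward on Shipment therefore BREAKING (1)
the rest of the Shipment diff is inert for this question:
  added field latitude to record Shipment: required float32, tag 5, default -2.5 (in v2 it sits immediately before factor) -> triggers nothing under Shipment's printed rules — same verdict
  removed field verified from record Shipment -> triggers nothing under Shipment's printed rules — same verdict
  added field version to record Shipment: required int64, tag 21 (in v2 it sits immediately before phone) -> affects backward compatibility only, which is not asked


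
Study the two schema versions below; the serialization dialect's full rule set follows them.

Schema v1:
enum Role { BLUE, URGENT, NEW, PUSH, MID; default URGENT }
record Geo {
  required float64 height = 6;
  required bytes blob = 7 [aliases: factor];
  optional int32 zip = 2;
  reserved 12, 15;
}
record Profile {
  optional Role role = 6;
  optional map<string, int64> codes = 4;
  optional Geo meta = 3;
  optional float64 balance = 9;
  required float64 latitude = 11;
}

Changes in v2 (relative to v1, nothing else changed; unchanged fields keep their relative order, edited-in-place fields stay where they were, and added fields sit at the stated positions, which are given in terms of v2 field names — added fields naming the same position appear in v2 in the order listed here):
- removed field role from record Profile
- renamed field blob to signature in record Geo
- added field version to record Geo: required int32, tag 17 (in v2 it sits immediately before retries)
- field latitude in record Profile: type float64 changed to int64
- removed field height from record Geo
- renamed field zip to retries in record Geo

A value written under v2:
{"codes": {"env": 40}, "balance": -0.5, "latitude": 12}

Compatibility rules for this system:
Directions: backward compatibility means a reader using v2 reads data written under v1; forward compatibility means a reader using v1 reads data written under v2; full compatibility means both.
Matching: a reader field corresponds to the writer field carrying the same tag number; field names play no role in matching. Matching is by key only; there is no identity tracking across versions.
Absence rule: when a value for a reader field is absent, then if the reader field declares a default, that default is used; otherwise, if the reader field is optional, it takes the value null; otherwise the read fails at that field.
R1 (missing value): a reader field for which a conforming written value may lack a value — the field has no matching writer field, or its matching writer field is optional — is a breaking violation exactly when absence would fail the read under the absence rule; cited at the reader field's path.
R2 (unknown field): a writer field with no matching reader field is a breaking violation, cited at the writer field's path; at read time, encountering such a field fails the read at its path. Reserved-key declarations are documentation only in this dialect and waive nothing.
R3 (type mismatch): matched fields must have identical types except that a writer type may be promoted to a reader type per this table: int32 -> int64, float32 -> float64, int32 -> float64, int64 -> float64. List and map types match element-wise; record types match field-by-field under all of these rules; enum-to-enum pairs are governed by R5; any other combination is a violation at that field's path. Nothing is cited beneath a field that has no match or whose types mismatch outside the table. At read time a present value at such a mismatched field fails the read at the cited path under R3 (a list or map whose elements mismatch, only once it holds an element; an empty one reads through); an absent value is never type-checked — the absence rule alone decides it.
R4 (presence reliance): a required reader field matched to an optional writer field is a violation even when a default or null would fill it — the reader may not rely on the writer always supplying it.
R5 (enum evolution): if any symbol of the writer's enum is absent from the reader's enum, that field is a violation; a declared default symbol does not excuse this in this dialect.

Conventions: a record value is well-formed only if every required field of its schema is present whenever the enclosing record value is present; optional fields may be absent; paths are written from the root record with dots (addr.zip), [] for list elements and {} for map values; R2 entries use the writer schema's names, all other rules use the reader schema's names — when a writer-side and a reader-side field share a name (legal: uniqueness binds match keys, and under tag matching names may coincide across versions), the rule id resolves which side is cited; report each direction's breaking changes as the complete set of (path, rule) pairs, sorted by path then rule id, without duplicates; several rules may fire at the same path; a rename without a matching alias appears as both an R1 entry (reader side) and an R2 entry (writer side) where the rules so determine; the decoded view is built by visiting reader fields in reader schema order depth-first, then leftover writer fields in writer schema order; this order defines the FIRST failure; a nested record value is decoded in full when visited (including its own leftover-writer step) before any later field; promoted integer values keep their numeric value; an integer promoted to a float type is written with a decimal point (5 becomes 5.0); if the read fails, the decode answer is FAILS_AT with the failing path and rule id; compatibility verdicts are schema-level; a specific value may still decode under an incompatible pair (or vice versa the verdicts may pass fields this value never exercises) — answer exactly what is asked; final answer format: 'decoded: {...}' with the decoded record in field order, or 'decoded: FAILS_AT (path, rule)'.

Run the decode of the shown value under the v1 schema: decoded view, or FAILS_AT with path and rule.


decoded: {"role": null, "codes": {"env": 40}, "meta": null, "balance": -0.5, "latitude": 12.0}

arrows below run writer -> reader for Profile
decode walk for Profile under reader schema v1:
  role := null (absent, optional -> null)
  codes := {"env": 40}
  meta := null (absent, optional -> null)
  balance := -0.5
  latitude := 12.0 (int64 -> float64)
  => decoded: {"role": null, "codes": {"env": 40}, "meta": null, "balance": -0.5, "latitude": 12.0}
remaining Profile differences; none change what is asked:
  removed field role from record Profile -> affects the rule determinations only; this particular Profile value decodes identically
  renamed field blob to signature in record Geo -> no rule fires on it and the decoded Profile view is identical with or without it
  added field version to record Geo: required int32, tag 17 (in v2 it sits immediately before retries) -> affects the rule determinations only; this particular Profile value decodes identically
  field latitude in record Profile: type float64 changed to int64 -> affects the rule determinations only; this particular Profile value decodes identically
  removed field height from record Geo -> affects the rule determinations only; this particular Profile value decodes identically
  renamed field zip to retries in record Geo -> no rule fires on it and the decoded Profile view is identical with or without it


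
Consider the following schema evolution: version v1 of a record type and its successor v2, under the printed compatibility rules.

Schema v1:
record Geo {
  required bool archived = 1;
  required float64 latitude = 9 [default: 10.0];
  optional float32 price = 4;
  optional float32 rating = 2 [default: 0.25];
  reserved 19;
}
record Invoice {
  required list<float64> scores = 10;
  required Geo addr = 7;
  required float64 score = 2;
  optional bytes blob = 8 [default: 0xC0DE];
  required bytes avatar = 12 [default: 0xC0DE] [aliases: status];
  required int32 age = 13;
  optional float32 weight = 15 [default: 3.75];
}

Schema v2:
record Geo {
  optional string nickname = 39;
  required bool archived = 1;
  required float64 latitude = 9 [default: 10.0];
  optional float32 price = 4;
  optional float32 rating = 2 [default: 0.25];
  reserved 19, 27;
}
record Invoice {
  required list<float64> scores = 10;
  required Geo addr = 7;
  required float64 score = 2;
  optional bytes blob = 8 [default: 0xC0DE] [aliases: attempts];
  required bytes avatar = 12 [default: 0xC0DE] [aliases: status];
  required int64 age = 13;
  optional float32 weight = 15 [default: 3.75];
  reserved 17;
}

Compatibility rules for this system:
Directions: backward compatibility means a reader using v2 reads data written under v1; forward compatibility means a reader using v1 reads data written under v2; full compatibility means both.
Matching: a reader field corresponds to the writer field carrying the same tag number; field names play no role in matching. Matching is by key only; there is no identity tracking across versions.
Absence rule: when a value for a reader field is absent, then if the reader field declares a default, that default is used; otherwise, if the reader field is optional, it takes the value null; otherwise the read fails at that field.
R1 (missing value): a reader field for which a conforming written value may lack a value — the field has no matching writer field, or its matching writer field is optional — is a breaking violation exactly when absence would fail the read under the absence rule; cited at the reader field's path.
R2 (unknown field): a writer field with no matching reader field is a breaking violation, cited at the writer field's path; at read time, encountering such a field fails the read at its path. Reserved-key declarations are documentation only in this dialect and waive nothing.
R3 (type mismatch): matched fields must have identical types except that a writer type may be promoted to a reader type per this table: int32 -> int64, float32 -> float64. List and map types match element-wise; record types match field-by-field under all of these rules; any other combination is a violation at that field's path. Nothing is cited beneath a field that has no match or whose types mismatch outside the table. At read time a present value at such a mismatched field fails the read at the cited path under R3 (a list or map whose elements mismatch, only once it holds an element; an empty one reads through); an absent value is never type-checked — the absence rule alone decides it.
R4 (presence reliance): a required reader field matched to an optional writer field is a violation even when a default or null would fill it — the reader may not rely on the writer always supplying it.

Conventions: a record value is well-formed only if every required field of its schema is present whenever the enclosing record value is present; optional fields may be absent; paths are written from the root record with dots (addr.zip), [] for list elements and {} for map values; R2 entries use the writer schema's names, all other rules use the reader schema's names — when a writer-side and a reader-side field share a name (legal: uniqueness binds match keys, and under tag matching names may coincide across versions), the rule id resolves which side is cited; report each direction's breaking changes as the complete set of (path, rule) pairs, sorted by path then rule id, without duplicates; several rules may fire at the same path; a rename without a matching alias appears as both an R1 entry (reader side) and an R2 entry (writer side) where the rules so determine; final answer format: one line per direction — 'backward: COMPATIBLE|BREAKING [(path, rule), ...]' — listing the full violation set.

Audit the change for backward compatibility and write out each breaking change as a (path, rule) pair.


backward: COMPATIBLE []

in Invoice below, arrows point writer -> reader
backward for Invoice (reader v2, writer v1):
  scores: paired with writer scores (list<float64> -> list<float64>; writer required)
  addr: paired with writer addr (Geo -> Geo; writer required)
  score: paired with writer score (float64 -> float64; writer required)
  blob: paired with writer blob (bytes -> bytes; writer optional)
  avatar: paired with writer avatar (bytes -> bytes; writer required)
  age: paired with writer age (int32 -> int64; writer required)
  weight: paired with writer weight (float32 -> float32; writer optional)
  addr.nickname: no writer match
  addr.archived: paired with writer addr.archived (bool -> bool; writer required)
  addr.latitude: paired with writer addr.latitude (float64 -> float64; writer required)
  addr.price: paired with writer addr.price (float32 -> float32; writer optional)
  addr.rating: paired with writer addr.rating (float32 -> float32; writer optional)
  => backward: COMPATIBLE
checking off the Invoice differences that do not matter here:
  field age in record Invoice: type int32 changed to int64 -> matters only for Invoice's forward compatibility — outside the asked direction
  added field nickname to record Geo: optional string, tag 39 (in v2 it sits immediately before archived) -> matters only for Invoice's forward compatibility — outside the asked direction


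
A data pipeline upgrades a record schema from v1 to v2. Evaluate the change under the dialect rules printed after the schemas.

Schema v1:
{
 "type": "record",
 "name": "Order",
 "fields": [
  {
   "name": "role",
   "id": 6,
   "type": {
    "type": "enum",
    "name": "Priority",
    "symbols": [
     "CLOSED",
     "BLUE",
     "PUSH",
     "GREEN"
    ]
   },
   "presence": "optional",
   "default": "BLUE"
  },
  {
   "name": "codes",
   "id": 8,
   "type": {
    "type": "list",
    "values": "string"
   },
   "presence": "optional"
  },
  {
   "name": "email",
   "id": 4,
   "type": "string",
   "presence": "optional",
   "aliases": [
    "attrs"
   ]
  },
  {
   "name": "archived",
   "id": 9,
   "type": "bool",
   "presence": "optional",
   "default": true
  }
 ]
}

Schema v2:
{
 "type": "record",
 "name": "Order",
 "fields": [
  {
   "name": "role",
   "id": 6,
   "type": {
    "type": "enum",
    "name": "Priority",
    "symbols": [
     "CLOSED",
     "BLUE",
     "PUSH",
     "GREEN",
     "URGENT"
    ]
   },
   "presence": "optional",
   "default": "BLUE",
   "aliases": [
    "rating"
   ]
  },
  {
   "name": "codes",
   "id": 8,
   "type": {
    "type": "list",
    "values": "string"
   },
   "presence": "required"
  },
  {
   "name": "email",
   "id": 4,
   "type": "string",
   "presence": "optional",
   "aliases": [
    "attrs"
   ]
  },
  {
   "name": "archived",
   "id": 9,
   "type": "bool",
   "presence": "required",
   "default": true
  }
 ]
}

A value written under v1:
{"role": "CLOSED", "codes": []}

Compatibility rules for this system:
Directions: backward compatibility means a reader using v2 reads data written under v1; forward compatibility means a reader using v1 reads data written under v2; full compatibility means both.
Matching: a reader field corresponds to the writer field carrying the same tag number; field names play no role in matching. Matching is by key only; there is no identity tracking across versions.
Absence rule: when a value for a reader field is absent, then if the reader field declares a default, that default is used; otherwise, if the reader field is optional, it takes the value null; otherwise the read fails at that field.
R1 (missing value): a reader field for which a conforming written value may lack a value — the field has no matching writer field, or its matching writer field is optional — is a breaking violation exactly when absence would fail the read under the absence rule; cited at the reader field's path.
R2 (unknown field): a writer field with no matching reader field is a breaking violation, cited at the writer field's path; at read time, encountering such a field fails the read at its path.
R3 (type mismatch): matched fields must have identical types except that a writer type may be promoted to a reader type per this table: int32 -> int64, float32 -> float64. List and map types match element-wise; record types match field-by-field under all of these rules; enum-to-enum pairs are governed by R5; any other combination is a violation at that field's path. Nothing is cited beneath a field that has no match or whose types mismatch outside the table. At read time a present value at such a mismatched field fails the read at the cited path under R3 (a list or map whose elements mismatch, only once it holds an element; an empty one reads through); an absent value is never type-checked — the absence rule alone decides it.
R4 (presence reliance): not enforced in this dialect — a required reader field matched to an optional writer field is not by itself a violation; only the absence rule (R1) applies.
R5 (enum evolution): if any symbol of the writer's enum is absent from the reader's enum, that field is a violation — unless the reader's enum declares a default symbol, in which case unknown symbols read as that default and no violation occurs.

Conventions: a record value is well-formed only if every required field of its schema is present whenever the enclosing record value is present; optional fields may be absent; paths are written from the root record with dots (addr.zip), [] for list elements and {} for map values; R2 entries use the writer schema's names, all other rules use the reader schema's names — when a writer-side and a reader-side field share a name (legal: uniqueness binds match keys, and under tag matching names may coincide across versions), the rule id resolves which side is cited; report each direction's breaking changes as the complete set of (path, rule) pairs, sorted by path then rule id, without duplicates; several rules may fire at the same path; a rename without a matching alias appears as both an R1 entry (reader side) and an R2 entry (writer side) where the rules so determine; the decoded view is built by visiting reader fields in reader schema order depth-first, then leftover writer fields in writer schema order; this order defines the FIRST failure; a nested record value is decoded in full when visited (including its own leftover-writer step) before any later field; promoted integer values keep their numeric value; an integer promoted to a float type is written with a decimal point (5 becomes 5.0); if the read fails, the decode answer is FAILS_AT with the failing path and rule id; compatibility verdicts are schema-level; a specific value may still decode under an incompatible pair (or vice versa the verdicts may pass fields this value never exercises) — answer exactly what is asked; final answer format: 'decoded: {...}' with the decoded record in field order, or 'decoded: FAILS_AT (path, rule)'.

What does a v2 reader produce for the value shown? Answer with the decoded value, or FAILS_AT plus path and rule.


decoded: {"role": "CLOSED", "codes": [], "email": null, "archived": true}

in Order below, arrows point writer -> reader
decode walk for Order under reader schema v2:
  role := "CLOSED"
  codes := []
  email := null (not supplied -> null)
  archived := true (no value, default fills)
  => decoded: {"role": "CLOSED", "codes": [], "email": null, "archived": true}
ruling out the remaining Order differences:
  enum Priority (field role in record Order): symbol URGENT added -> matters for Order compatibility verdicts, not for this value's decode
  field codes in record Order: optional changed to required -> matters for Order compatibility verdicts, not for this value's decode
  field archived in record Order: optional changed to required -> no rule fires on it and the decoded Order view is identical with or without it
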